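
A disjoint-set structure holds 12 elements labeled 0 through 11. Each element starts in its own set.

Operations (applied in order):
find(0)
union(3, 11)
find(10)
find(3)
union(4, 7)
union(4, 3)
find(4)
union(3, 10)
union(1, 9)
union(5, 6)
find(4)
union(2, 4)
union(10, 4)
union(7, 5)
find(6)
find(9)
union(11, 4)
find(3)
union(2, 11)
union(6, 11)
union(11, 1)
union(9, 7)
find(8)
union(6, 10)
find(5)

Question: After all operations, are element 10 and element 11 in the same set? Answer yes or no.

Step 1: find(0) -> no change; set of 0 is {0}
Step 2: union(3, 11) -> merged; set of 3 now {3, 11}
Step 3: find(10) -> no change; set of 10 is {10}
Step 4: find(3) -> no change; set of 3 is {3, 11}
Step 5: union(4, 7) -> merged; set of 4 now {4, 7}
Step 6: union(4, 3) -> merged; set of 4 now {3, 4, 7, 11}
Step 7: find(4) -> no change; set of 4 is {3, 4, 7, 11}
Step 8: union(3, 10) -> merged; set of 3 now {3, 4, 7, 10, 11}
Step 9: union(1, 9) -> merged; set of 1 now {1, 9}
Step 10: union(5, 6) -> merged; set of 5 now {5, 6}
Step 11: find(4) -> no change; set of 4 is {3, 4, 7, 10, 11}
Step 12: union(2, 4) -> merged; set of 2 now {2, 3, 4, 7, 10, 11}
Step 13: union(10, 4) -> already same set; set of 10 now {2, 3, 4, 7, 10, 11}
Step 14: union(7, 5) -> merged; set of 7 now {2, 3, 4, 5, 6, 7, 10, 11}
Step 15: find(6) -> no change; set of 6 is {2, 3, 4, 5, 6, 7, 10, 11}
Step 16: find(9) -> no change; set of 9 is {1, 9}
Step 17: union(11, 4) -> already same set; set of 11 now {2, 3, 4, 5, 6, 7, 10, 11}
Step 18: find(3) -> no change; set of 3 is {2, 3, 4, 5, 6, 7, 10, 11}
Step 19: union(2, 11) -> already same set; set of 2 now {2, 3, 4, 5, 6, 7, 10, 11}
Step 20: union(6, 11) -> already same set; set of 6 now {2, 3, 4, 5, 6, 7, 10, 11}
Step 21: union(11, 1) -> merged; set of 11 now {1, 2, 3, 4, 5, 6, 7, 9, 10, 11}
Step 22: union(9, 7) -> already same set; set of 9 now {1, 2, 3, 4, 5, 6, 7, 9, 10, 11}
Step 23: find(8) -> no change; set of 8 is {8}
Step 24: union(6, 10) -> already same set; set of 6 now {1, 2, 3, 4, 5, 6, 7, 9, 10, 11}
Step 25: find(5) -> no change; set of 5 is {1, 2, 3, 4, 5, 6, 7, 9, 10, 11}
Set of 10: {1, 2, 3, 4, 5, 6, 7, 9, 10, 11}; 11 is a member.

Answer: yes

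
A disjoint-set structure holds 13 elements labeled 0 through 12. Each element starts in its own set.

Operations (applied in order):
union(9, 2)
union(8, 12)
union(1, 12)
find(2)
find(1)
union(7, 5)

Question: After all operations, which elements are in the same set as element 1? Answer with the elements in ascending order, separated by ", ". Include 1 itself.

Step 1: union(9, 2) -> merged; set of 9 now {2, 9}
Step 2: union(8, 12) -> merged; set of 8 now {8, 12}
Step 3: union(1, 12) -> merged; set of 1 now {1, 8, 12}
Step 4: find(2) -> no change; set of 2 is {2, 9}
Step 5: find(1) -> no change; set of 1 is {1, 8, 12}
Step 6: union(7, 5) -> merged; set of 7 now {5, 7}
Component of 1: {1, 8, 12}

Answer: 1, 8, 12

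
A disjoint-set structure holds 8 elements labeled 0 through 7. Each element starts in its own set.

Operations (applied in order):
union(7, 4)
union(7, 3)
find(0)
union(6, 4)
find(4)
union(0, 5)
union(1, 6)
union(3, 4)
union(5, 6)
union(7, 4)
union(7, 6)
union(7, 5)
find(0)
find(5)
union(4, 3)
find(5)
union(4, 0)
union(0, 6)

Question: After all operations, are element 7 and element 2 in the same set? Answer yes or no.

Answer: no

Derivation:
Step 1: union(7, 4) -> merged; set of 7 now {4, 7}
Step 2: union(7, 3) -> merged; set of 7 now {3, 4, 7}
Step 3: find(0) -> no change; set of 0 is {0}
Step 4: union(6, 4) -> merged; set of 6 now {3, 4, 6, 7}
Step 5: find(4) -> no change; set of 4 is {3, 4, 6, 7}
Step 6: union(0, 5) -> merged; set of 0 now {0, 5}
Step 7: union(1, 6) -> merged; set of 1 now {1, 3, 4, 6, 7}
Step 8: union(3, 4) -> already same set; set of 3 now {1, 3, 4, 6, 7}
Step 9: union(5, 6) -> merged; set of 5 now {0, 1, 3, 4, 5, 6, 7}
Step 10: union(7, 4) -> already same set; set of 7 now {0, 1, 3, 4, 5, 6, 7}
Step 11: union(7, 6) -> already same set; set of 7 now {0, 1, 3, 4, 5, 6, 7}
Step 12: union(7, 5) -> already same set; set of 7 now {0, 1, 3, 4, 5, 6, 7}
Step 13: find(0) -> no change; set of 0 is {0, 1, 3, 4, 5, 6, 7}
Step 14: find(5) -> no change; set of 5 is {0, 1, 3, 4, 5, 6, 7}
Step 15: union(4, 3) -> already same set; set of 4 now {0, 1, 3, 4, 5, 6, 7}
Step 16: find(5) -> no change; set of 5 is {0, 1, 3, 4, 5, 6, 7}
Step 17: union(4, 0) -> already same set; set of 4 now {0, 1, 3, 4, 5, 6, 7}
Step 18: union(0, 6) -> already same set; set of 0 now {0, 1, 3, 4, 5, 6, 7}
Set of 7: {0, 1, 3, 4, 5, 6, 7}; 2 is not a member.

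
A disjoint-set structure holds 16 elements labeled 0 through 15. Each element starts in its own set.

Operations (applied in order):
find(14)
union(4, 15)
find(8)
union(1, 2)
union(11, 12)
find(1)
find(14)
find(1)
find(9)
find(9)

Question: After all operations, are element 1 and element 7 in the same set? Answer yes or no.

Answer: no

Derivation:
Step 1: find(14) -> no change; set of 14 is {14}
Step 2: union(4, 15) -> merged; set of 4 now {4, 15}
Step 3: find(8) -> no change; set of 8 is {8}
Step 4: union(1, 2) -> merged; set of 1 now {1, 2}
Step 5: union(11, 12) -> merged; set of 11 now {11, 12}
Step 6: find(1) -> no change; set of 1 is {1, 2}
Step 7: find(14) -> no change; set of 14 is {14}
Step 8: find(1) -> no change; set of 1 is {1, 2}
Step 9: find(9) -> no change; set of 9 is {9}
Step 10: find(9) -> no change; set of 9 is {9}
Set of 1: {1, 2}; 7 is not a member.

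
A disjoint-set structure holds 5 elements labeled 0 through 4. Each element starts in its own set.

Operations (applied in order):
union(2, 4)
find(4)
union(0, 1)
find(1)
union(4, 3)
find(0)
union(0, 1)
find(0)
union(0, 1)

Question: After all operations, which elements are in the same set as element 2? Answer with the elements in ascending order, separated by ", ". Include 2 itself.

Step 1: union(2, 4) -> merged; set of 2 now {2, 4}
Step 2: find(4) -> no change; set of 4 is {2, 4}
Step 3: union(0, 1) -> merged; set of 0 now {0, 1}
Step 4: find(1) -> no change; set of 1 is {0, 1}
Step 5: union(4, 3) -> merged; set of 4 now {2, 3, 4}
Step 6: find(0) -> no change; set of 0 is {0, 1}
Step 7: union(0, 1) -> already same set; set of 0 now {0, 1}
Step 8: find(0) -> no change; set of 0 is {0, 1}
Step 9: union(0, 1) -> already same set; set of 0 now {0, 1}
Component of 2: {2, 3, 4}

Answer: 2, 3, 4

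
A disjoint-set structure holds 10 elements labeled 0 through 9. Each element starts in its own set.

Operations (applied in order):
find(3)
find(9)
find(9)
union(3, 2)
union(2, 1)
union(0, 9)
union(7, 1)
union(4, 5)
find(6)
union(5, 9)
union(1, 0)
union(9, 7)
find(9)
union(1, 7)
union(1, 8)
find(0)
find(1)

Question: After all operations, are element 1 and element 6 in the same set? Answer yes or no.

Answer: no

Derivation:
Step 1: find(3) -> no change; set of 3 is {3}
Step 2: find(9) -> no change; set of 9 is {9}
Step 3: find(9) -> no change; set of 9 is {9}
Step 4: union(3, 2) -> merged; set of 3 now {2, 3}
Step 5: union(2, 1) -> merged; set of 2 now {1, 2, 3}
Step 6: union(0, 9) -> merged; set of 0 now {0, 9}
Step 7: union(7, 1) -> merged; set of 7 now {1, 2, 3, 7}
Step 8: union(4, 5) -> merged; set of 4 now {4, 5}
Step 9: find(6) -> no change; set of 6 is {6}
Step 10: union(5, 9) -> merged; set of 5 now {0, 4, 5, 9}
Step 11: union(1, 0) -> merged; set of 1 now {0, 1, 2, 3, 4, 5, 7, 9}
Step 12: union(9, 7) -> already same set; set of 9 now {0, 1, 2, 3, 4, 5, 7, 9}
Step 13: find(9) -> no change; set of 9 is {0, 1, 2, 3, 4, 5, 7, 9}
Step 14: union(1, 7) -> already same set; set of 1 now {0, 1, 2, 3, 4, 5, 7, 9}
Step 15: union(1, 8) -> merged; set of 1 now {0, 1, 2, 3, 4, 5, 7, 8, 9}
Step 16: find(0) -> no change; set of 0 is {0, 1, 2, 3, 4, 5, 7, 8, 9}
Step 17: find(1) -> no change; set of 1 is {0, 1, 2, 3, 4, 5, 7, 8, 9}
Set of 1: {0, 1, 2, 3, 4, 5, 7, 8, 9}; 6 is not a member.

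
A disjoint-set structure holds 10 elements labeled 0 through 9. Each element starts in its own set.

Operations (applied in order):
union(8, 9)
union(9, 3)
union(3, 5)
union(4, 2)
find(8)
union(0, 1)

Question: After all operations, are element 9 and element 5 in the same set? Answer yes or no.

Step 1: union(8, 9) -> merged; set of 8 now {8, 9}
Step 2: union(9, 3) -> merged; set of 9 now {3, 8, 9}
Step 3: union(3, 5) -> merged; set of 3 now {3, 5, 8, 9}
Step 4: union(4, 2) -> merged; set of 4 now {2, 4}
Step 5: find(8) -> no change; set of 8 is {3, 5, 8, 9}
Step 6: union(0, 1) -> merged; set of 0 now {0, 1}
Set of 9: {3, 5, 8, 9}; 5 is a member.

Answer: yes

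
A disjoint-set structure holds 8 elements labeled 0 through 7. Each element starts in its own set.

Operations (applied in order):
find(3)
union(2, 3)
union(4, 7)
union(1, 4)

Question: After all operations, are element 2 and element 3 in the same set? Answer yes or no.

Step 1: find(3) -> no change; set of 3 is {3}
Step 2: union(2, 3) -> merged; set of 2 now {2, 3}
Step 3: union(4, 7) -> merged; set of 4 now {4, 7}
Step 4: union(1, 4) -> merged; set of 1 now {1, 4, 7}
Set of 2: {2, 3}; 3 is a member.

Answer: yes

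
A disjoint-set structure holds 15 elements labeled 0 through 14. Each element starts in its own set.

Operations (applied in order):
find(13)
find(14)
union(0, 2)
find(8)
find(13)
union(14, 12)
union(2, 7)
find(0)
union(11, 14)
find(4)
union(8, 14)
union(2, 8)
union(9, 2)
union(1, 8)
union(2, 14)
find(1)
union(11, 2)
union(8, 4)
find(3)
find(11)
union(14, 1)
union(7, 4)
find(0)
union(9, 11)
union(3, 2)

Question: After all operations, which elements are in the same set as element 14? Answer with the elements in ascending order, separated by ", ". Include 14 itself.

Answer: 0, 1, 2, 3, 4, 7, 8, 9, 11, 12, 14

Derivation:
Step 1: find(13) -> no change; set of 13 is {13}
Step 2: find(14) -> no change; set of 14 is {14}
Step 3: union(0, 2) -> merged; set of 0 now {0, 2}
Step 4: find(8) -> no change; set of 8 is {8}
Step 5: find(13) -> no change; set of 13 is {13}
Step 6: union(14, 12) -> merged; set of 14 now {12, 14}
Step 7: union(2, 7) -> merged; set of 2 now {0, 2, 7}
Step 8: find(0) -> no change; set of 0 is {0, 2, 7}
Step 9: union(11, 14) -> merged; set of 11 now {11, 12, 14}
Step 10: find(4) -> no change; set of 4 is {4}
Step 11: union(8, 14) -> merged; set of 8 now {8, 11, 12, 14}
Step 12: union(2, 8) -> merged; set of 2 now {0, 2, 7, 8, 11, 12, 14}
Step 13: union(9, 2) -> merged; set of 9 now {0, 2, 7, 8, 9, 11, 12, 14}
Step 14: union(1, 8) -> merged; set of 1 now {0, 1, 2, 7, 8, 9, 11, 12, 14}
Step 15: union(2, 14) -> already same set; set of 2 now {0, 1, 2, 7, 8, 9, 11, 12, 14}
Step 16: find(1) -> no change; set of 1 is {0, 1, 2, 7, 8, 9, 11, 12, 14}
Step 17: union(11, 2) -> already same set; set of 11 now {0, 1, 2, 7, 8, 9, 11, 12, 14}
Step 18: union(8, 4) -> merged; set of 8 now {0, 1, 2, 4, 7, 8, 9, 11, 12, 14}
Step 19: find(3) -> no change; set of 3 is {3}
Step 20: find(11) -> no change; set of 11 is {0, 1, 2, 4, 7, 8, 9, 11, 12, 14}
Step 21: union(14, 1) -> already same set; set of 14 now {0, 1, 2, 4, 7, 8, 9, 11, 12, 14}
Step 22: union(7, 4) -> already same set; set of 7 now {0, 1, 2, 4, 7, 8, 9, 11, 12, 14}
Step 23: find(0) -> no change; set of 0 is {0, 1, 2, 4, 7, 8, 9, 11, 12, 14}
Step 24: union(9, 11) -> already same set; set of 9 now {0, 1, 2, 4, 7, 8, 9, 11, 12, 14}
Step 25: union(3, 2) -> merged; set of 3 now {0, 1, 2, 3, 4, 7, 8, 9, 11, 12, 14}
Component of 14: {0, 1, 2, 3, 4, 7, 8, 9, 11, 12, 14}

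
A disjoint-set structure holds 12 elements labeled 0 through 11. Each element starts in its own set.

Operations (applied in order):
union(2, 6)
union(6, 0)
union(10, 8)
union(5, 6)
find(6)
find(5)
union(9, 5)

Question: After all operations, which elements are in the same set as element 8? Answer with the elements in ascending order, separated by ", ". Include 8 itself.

Answer: 8, 10

Derivation:
Step 1: union(2, 6) -> merged; set of 2 now {2, 6}
Step 2: union(6, 0) -> merged; set of 6 now {0, 2, 6}
Step 3: union(10, 8) -> merged; set of 10 now {8, 10}
Step 4: union(5, 6) -> merged; set of 5 now {0, 2, 5, 6}
Step 5: find(6) -> no change; set of 6 is {0, 2, 5, 6}
Step 6: find(5) -> no change; set of 5 is {0, 2, 5, 6}
Step 7: union(9, 5) -> merged; set of 9 now {0, 2, 5, 6, 9}
Component of 8: {8, 10}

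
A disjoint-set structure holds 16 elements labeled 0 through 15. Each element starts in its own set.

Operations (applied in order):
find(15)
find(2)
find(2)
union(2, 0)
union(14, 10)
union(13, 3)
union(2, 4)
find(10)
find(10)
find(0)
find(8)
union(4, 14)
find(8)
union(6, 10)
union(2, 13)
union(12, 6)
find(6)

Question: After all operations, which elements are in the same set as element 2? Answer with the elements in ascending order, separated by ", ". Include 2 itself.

Step 1: find(15) -> no change; set of 15 is {15}
Step 2: find(2) -> no change; set of 2 is {2}
Step 3: find(2) -> no change; set of 2 is {2}
Step 4: union(2, 0) -> merged; set of 2 now {0, 2}
Step 5: union(14, 10) -> merged; set of 14 now {10, 14}
Step 6: union(13, 3) -> merged; set of 13 now {3, 13}
Step 7: union(2, 4) -> merged; set of 2 now {0, 2, 4}
Step 8: find(10) -> no change; set of 10 is {10, 14}
Step 9: find(10) -> no change; set of 10 is {10, 14}
Step 10: find(0) -> no change; set of 0 is {0, 2, 4}
Step 11: find(8) -> no change; set of 8 is {8}
Step 12: union(4, 14) -> merged; set of 4 now {0, 2, 4, 10, 14}
Step 13: find(8) -> no change; set of 8 is {8}
Step 14: union(6, 10) -> merged; set of 6 now {0, 2, 4, 6, 10, 14}
Step 15: union(2, 13) -> merged; set of 2 now {0, 2, 3, 4, 6, 10, 13, 14}
Step 16: union(12, 6) -> merged; set of 12 now {0, 2, 3, 4, 6, 10, 12, 13, 14}
Step 17: find(6) -> no change; set of 6 is {0, 2, 3, 4, 6, 10, 12, 13, 14}
Component of 2: {0, 2, 3, 4, 6, 10, 12, 13, 14}

Answer: 0, 2, 3, 4, 6, 10, 12, 13, 14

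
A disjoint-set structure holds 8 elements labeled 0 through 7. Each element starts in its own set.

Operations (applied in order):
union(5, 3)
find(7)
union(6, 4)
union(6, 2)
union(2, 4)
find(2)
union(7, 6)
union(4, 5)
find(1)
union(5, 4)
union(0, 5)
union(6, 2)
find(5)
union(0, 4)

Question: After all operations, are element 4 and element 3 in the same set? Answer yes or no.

Step 1: union(5, 3) -> merged; set of 5 now {3, 5}
Step 2: find(7) -> no change; set of 7 is {7}
Step 3: union(6, 4) -> merged; set of 6 now {4, 6}
Step 4: union(6, 2) -> merged; set of 6 now {2, 4, 6}
Step 5: union(2, 4) -> already same set; set of 2 now {2, 4, 6}
Step 6: find(2) -> no change; set of 2 is {2, 4, 6}
Step 7: union(7, 6) -> merged; set of 7 now {2, 4, 6, 7}
Step 8: union(4, 5) -> merged; set of 4 now {2, 3, 4, 5, 6, 7}
Step 9: find(1) -> no change; set of 1 is {1}
Step 10: union(5, 4) -> already same set; set of 5 now {2, 3, 4, 5, 6, 7}
Step 11: union(0, 5) -> merged; set of 0 now {0, 2, 3, 4, 5, 6, 7}
Step 12: union(6, 2) -> already same set; set of 6 now {0, 2, 3, 4, 5, 6, 7}
Step 13: find(5) -> no change; set of 5 is {0, 2, 3, 4, 5, 6, 7}
Step 14: union(0, 4) -> already same set; set of 0 now {0, 2, 3, 4, 5, 6, 7}
Set of 4: {0, 2, 3, 4, 5, 6, 7}; 3 is a member.

Answer: yes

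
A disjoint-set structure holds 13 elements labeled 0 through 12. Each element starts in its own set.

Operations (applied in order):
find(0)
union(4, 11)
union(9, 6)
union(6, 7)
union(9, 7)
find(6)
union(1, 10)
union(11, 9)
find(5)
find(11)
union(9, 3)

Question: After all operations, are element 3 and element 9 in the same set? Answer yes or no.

Answer: yes

Derivation:
Step 1: find(0) -> no change; set of 0 is {0}
Step 2: union(4, 11) -> merged; set of 4 now {4, 11}
Step 3: union(9, 6) -> merged; set of 9 now {6, 9}
Step 4: union(6, 7) -> merged; set of 6 now {6, 7, 9}
Step 5: union(9, 7) -> already same set; set of 9 now {6, 7, 9}
Step 6: find(6) -> no change; set of 6 is {6, 7, 9}
Step 7: union(1, 10) -> merged; set of 1 now {1, 10}
Step 8: union(11, 9) -> merged; set of 11 now {4, 6, 7, 9, 11}
Step 9: find(5) -> no change; set of 5 is {5}
Step 10: find(11) -> no change; set of 11 is {4, 6, 7, 9, 11}
Step 11: union(9, 3) -> merged; set of 9 now {3, 4, 6, 7, 9, 11}
Set of 3: {3, 4, 6, 7, 9, 11}; 9 is a member.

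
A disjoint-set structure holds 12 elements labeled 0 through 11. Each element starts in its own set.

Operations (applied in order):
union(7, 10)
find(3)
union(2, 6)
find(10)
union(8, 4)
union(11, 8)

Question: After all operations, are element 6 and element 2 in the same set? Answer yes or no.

Answer: yes

Derivation:
Step 1: union(7, 10) -> merged; set of 7 now {7, 10}
Step 2: find(3) -> no change; set of 3 is {3}
Step 3: union(2, 6) -> merged; set of 2 now {2, 6}
Step 4: find(10) -> no change; set of 10 is {7, 10}
Step 5: union(8, 4) -> merged; set of 8 now {4, 8}
Step 6: union(11, 8) -> merged; set of 11 now {4, 8, 11}
Set of 6: {2, 6}; 2 is a member.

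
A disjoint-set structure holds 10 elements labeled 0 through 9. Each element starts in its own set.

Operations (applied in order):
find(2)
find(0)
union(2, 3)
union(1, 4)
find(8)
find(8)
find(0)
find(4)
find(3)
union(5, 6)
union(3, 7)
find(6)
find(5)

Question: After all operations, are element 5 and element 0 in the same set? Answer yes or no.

Step 1: find(2) -> no change; set of 2 is {2}
Step 2: find(0) -> no change; set of 0 is {0}
Step 3: union(2, 3) -> merged; set of 2 now {2, 3}
Step 4: union(1, 4) -> merged; set of 1 now {1, 4}
Step 5: find(8) -> no change; set of 8 is {8}
Step 6: find(8) -> no change; set of 8 is {8}
Step 7: find(0) -> no change; set of 0 is {0}
Step 8: find(4) -> no change; set of 4 is {1, 4}
Step 9: find(3) -> no change; set of 3 is {2, 3}
Step 10: union(5, 6) -> merged; set of 5 now {5, 6}
Step 11: union(3, 7) -> merged; set of 3 now {2, 3, 7}
Step 12: find(6) -> no change; set of 6 is {5, 6}
Step 13: find(5) -> no change; set of 5 is {5, 6}
Set of 5: {5, 6}; 0 is not a member.

Answer: no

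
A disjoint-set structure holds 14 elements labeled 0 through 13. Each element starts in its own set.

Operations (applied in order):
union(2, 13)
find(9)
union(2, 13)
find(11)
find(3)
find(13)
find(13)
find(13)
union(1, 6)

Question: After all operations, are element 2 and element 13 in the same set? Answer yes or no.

Answer: yes

Derivation:
Step 1: union(2, 13) -> merged; set of 2 now {2, 13}
Step 2: find(9) -> no change; set of 9 is {9}
Step 3: union(2, 13) -> already same set; set of 2 now {2, 13}
Step 4: find(11) -> no change; set of 11 is {11}
Step 5: find(3) -> no change; set of 3 is {3}
Step 6: find(13) -> no change; set of 13 is {2, 13}
Step 7: find(13) -> no change; set of 13 is {2, 13}
Step 8: find(13) -> no change; set of 13 is {2, 13}
Step 9: union(1, 6) -> merged; set of 1 now {1, 6}
Set of 2: {2, 13}; 13 is a member.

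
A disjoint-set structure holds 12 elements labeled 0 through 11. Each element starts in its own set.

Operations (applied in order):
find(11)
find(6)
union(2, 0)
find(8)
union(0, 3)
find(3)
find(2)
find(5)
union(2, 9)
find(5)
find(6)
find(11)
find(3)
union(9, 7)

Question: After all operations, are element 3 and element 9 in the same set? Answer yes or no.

Answer: yes

Derivation:
Step 1: find(11) -> no change; set of 11 is {11}
Step 2: find(6) -> no change; set of 6 is {6}
Step 3: union(2, 0) -> merged; set of 2 now {0, 2}
Step 4: find(8) -> no change; set of 8 is {8}
Step 5: union(0, 3) -> merged; set of 0 now {0, 2, 3}
Step 6: find(3) -> no change; set of 3 is {0, 2, 3}
Step 7: find(2) -> no change; set of 2 is {0, 2, 3}
Step 8: find(5) -> no change; set of 5 is {5}
Step 9: union(2, 9) -> merged; set of 2 now {0, 2, 3, 9}
Step 10: find(5) -> no change; set of 5 is {5}
Step 11: find(6) -> no change; set of 6 is {6}
Step 12: find(11) -> no change; set of 11 is {11}
Step 13: find(3) -> no change; set of 3 is {0, 2, 3, 9}
Step 14: union(9, 7) -> merged; set of 9 now {0, 2, 3, 7, 9}
Set of 3: {0, 2, 3, 7, 9}; 9 is a member.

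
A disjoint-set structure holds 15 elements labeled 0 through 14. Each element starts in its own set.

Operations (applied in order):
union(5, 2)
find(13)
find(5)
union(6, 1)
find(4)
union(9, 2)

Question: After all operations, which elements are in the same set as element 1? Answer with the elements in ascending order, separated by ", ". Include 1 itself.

Step 1: union(5, 2) -> merged; set of 5 now {2, 5}
Step 2: find(13) -> no change; set of 13 is {13}
Step 3: find(5) -> no change; set of 5 is {2, 5}
Step 4: union(6, 1) -> merged; set of 6 now {1, 6}
Step 5: find(4) -> no change; set of 4 is {4}
Step 6: union(9, 2) -> merged; set of 9 now {2, 5, 9}
Component of 1: {1, 6}

Answer: 1, 6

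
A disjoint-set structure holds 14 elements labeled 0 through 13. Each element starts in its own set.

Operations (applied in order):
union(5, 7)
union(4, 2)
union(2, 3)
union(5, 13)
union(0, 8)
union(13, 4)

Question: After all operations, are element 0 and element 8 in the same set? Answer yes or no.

Step 1: union(5, 7) -> merged; set of 5 now {5, 7}
Step 2: union(4, 2) -> merged; set of 4 now {2, 4}
Step 3: union(2, 3) -> merged; set of 2 now {2, 3, 4}
Step 4: union(5, 13) -> merged; set of 5 now {5, 7, 13}
Step 5: union(0, 8) -> merged; set of 0 now {0, 8}
Step 6: union(13, 4) -> merged; set of 13 now {2, 3, 4, 5, 7, 13}
Set of 0: {0, 8}; 8 is a member.

Answer: yes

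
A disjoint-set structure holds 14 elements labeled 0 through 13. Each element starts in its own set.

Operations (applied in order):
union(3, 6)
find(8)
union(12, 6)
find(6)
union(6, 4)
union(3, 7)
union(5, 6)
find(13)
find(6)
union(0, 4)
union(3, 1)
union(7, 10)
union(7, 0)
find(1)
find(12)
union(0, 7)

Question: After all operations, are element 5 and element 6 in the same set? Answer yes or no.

Step 1: union(3, 6) -> merged; set of 3 now {3, 6}
Step 2: find(8) -> no change; set of 8 is {8}
Step 3: union(12, 6) -> merged; set of 12 now {3, 6, 12}
Step 4: find(6) -> no change; set of 6 is {3, 6, 12}
Step 5: union(6, 4) -> merged; set of 6 now {3, 4, 6, 12}
Step 6: union(3, 7) -> merged; set of 3 now {3, 4, 6, 7, 12}
Step 7: union(5, 6) -> merged; set of 5 now {3, 4, 5, 6, 7, 12}
Step 8: find(13) -> no change; set of 13 is {13}
Step 9: find(6) -> no change; set of 6 is {3, 4, 5, 6, 7, 12}
Step 10: union(0, 4) -> merged; set of 0 now {0, 3, 4, 5, 6, 7, 12}
Step 11: union(3, 1) -> merged; set of 3 now {0, 1, 3, 4, 5, 6, 7, 12}
Step 12: union(7, 10) -> merged; set of 7 now {0, 1, 3, 4, 5, 6, 7, 10, 12}
Step 13: union(7, 0) -> already same set; set of 7 now {0, 1, 3, 4, 5, 6, 7, 10, 12}
Step 14: find(1) -> no change; set of 1 is {0, 1, 3, 4, 5, 6, 7, 10, 12}
Step 15: find(12) -> no change; set of 12 is {0, 1, 3, 4, 5, 6, 7, 10, 12}
Step 16: union(0, 7) -> already same set; set of 0 now {0, 1, 3, 4, 5, 6, 7, 10, 12}
Set of 5: {0, 1, 3, 4, 5, 6, 7, 10, 12}; 6 is a member.

Answer: yes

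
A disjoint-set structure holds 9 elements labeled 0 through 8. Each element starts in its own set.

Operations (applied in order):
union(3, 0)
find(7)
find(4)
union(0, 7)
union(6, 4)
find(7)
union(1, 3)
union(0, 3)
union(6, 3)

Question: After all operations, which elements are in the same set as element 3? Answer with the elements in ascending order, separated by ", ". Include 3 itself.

Answer: 0, 1, 3, 4, 6, 7

Derivation:
Step 1: union(3, 0) -> merged; set of 3 now {0, 3}
Step 2: find(7) -> no change; set of 7 is {7}
Step 3: find(4) -> no change; set of 4 is {4}
Step 4: union(0, 7) -> merged; set of 0 now {0, 3, 7}
Step 5: union(6, 4) -> merged; set of 6 now {4, 6}
Step 6: find(7) -> no change; set of 7 is {0, 3, 7}
Step 7: union(1, 3) -> merged; set of 1 now {0, 1, 3, 7}
Step 8: union(0, 3) -> already same set; set of 0 now {0, 1, 3, 7}
Step 9: union(6, 3) -> merged; set of 6 now {0, 1, 3, 4, 6, 7}
Component of 3: {0, 1, 3, 4, 6, 7}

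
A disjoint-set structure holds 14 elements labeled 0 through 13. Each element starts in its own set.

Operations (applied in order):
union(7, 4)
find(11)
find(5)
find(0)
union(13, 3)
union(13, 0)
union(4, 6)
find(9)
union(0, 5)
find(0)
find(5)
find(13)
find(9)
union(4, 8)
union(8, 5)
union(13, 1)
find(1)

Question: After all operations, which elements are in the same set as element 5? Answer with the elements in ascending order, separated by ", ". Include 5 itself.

Step 1: union(7, 4) -> merged; set of 7 now {4, 7}
Step 2: find(11) -> no change; set of 11 is {11}
Step 3: find(5) -> no change; set of 5 is {5}
Step 4: find(0) -> no change; set of 0 is {0}
Step 5: union(13, 3) -> merged; set of 13 now {3, 13}
Step 6: union(13, 0) -> merged; set of 13 now {0, 3, 13}
Step 7: union(4, 6) -> merged; set of 4 now {4, 6, 7}
Step 8: find(9) -> no change; set of 9 is {9}
Step 9: union(0, 5) -> merged; set of 0 now {0, 3, 5, 13}
Step 10: find(0) -> no change; set of 0 is {0, 3, 5, 13}
Step 11: find(5) -> no change; set of 5 is {0, 3, 5, 13}
Step 12: find(13) -> no change; set of 13 is {0, 3, 5, 13}
Step 13: find(9) -> no change; set of 9 is {9}
Step 14: union(4, 8) -> merged; set of 4 now {4, 6, 7, 8}
Step 15: union(8, 5) -> merged; set of 8 now {0, 3, 4, 5, 6, 7, 8, 13}
Step 16: union(13, 1) -> merged; set of 13 now {0, 1, 3, 4, 5, 6, 7, 8, 13}
Step 17: find(1) -> no change; set of 1 is {0, 1, 3, 4, 5, 6, 7, 8, 13}
Component of 5: {0, 1, 3, 4, 5, 6, 7, 8, 13}

Answer: 0, 1, 3, 4, 5, 6, 7, 8, 13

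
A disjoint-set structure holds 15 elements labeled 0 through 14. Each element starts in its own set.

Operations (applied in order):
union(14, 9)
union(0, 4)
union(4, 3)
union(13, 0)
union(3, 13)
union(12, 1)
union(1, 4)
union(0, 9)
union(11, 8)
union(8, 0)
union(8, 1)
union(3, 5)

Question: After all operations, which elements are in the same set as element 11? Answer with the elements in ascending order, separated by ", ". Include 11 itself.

Step 1: union(14, 9) -> merged; set of 14 now {9, 14}
Step 2: union(0, 4) -> merged; set of 0 now {0, 4}
Step 3: union(4, 3) -> merged; set of 4 now {0, 3, 4}
Step 4: union(13, 0) -> merged; set of 13 now {0, 3, 4, 13}
Step 5: union(3, 13) -> already same set; set of 3 now {0, 3, 4, 13}
Step 6: union(12, 1) -> merged; set of 12 now {1, 12}
Step 7: union(1, 4) -> merged; set of 1 now {0, 1, 3, 4, 12, 13}
Step 8: union(0, 9) -> merged; set of 0 now {0, 1, 3, 4, 9, 12, 13, 14}
Step 9: union(11, 8) -> merged; set of 11 now {8, 11}
Step 10: union(8, 0) -> merged; set of 8 now {0, 1, 3, 4, 8, 9, 11, 12, 13, 14}
Step 11: union(8, 1) -> already same set; set of 8 now {0, 1, 3, 4, 8, 9, 11, 12, 13, 14}
Step 12: union(3, 5) -> merged; set of 3 now {0, 1, 3, 4, 5, 8, 9, 11, 12, 13, 14}
Component of 11: {0, 1, 3, 4, 5, 8, 9, 11, 12, 13, 14}

Answer: 0, 1, 3, 4, 5, 8, 9, 11, 12, 13, 14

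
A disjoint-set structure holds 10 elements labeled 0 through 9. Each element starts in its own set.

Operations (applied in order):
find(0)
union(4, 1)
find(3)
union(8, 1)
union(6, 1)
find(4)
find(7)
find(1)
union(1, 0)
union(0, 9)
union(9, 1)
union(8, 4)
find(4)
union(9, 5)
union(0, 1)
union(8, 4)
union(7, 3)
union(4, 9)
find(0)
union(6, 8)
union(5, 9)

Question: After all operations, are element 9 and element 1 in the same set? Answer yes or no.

Step 1: find(0) -> no change; set of 0 is {0}
Step 2: union(4, 1) -> merged; set of 4 now {1, 4}
Step 3: find(3) -> no change; set of 3 is {3}
Step 4: union(8, 1) -> merged; set of 8 now {1, 4, 8}
Step 5: union(6, 1) -> merged; set of 6 now {1, 4, 6, 8}
Step 6: find(4) -> no change; set of 4 is {1, 4, 6, 8}
Step 7: find(7) -> no change; set of 7 is {7}
Step 8: find(1) -> no change; set of 1 is {1, 4, 6, 8}
Step 9: union(1, 0) -> merged; set of 1 now {0, 1, 4, 6, 8}
Step 10: union(0, 9) -> merged; set of 0 now {0, 1, 4, 6, 8, 9}
Step 11: union(9, 1) -> already same set; set of 9 now {0, 1, 4, 6, 8, 9}
Step 12: union(8, 4) -> already same set; set of 8 now {0, 1, 4, 6, 8, 9}
Step 13: find(4) -> no change; set of 4 is {0, 1, 4, 6, 8, 9}
Step 14: union(9, 5) -> merged; set of 9 now {0, 1, 4, 5, 6, 8, 9}
Step 15: union(0, 1) -> already same set; set of 0 now {0, 1, 4, 5, 6, 8, 9}
Step 16: union(8, 4) -> already same set; set of 8 now {0, 1, 4, 5, 6, 8, 9}
Step 17: union(7, 3) -> merged; set of 7 now {3, 7}
Step 18: union(4, 9) -> already same set; set of 4 now {0, 1, 4, 5, 6, 8, 9}
Step 19: find(0) -> no change; set of 0 is {0, 1, 4, 5, 6, 8, 9}
Step 20: union(6, 8) -> already same set; set of 6 now {0, 1, 4, 5, 6, 8, 9}
Step 21: union(5, 9) -> already same set; set of 5 now {0, 1, 4, 5, 6, 8, 9}
Set of 9: {0, 1, 4, 5, 6, 8, 9}; 1 is a member.

Answer: yes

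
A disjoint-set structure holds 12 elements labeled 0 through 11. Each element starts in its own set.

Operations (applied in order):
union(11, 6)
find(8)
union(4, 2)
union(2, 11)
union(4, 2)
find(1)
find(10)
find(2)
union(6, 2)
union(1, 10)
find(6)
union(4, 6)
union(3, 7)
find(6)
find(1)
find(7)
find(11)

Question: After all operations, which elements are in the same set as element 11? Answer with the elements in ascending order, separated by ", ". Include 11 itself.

Answer: 2, 4, 6, 11

Derivation:
Step 1: union(11, 6) -> merged; set of 11 now {6, 11}
Step 2: find(8) -> no change; set of 8 is {8}
Step 3: union(4, 2) -> merged; set of 4 now {2, 4}
Step 4: union(2, 11) -> merged; set of 2 now {2, 4, 6, 11}
Step 5: union(4, 2) -> already same set; set of 4 now {2, 4, 6, 11}
Step 6: find(1) -> no change; set of 1 is {1}
Step 7: find(10) -> no change; set of 10 is {10}
Step 8: find(2) -> no change; set of 2 is {2, 4, 6, 11}
Step 9: union(6, 2) -> already same set; set of 6 now {2, 4, 6, 11}
Step 10: union(1, 10) -> merged; set of 1 now {1, 10}
Step 11: find(6) -> no change; set of 6 is {2, 4, 6, 11}
Step 12: union(4, 6) -> already same set; set of 4 now {2, 4, 6, 11}
Step 13: union(3, 7) -> merged; set of 3 now {3, 7}
Step 14: find(6) -> no change; set of 6 is {2, 4, 6, 11}
Step 15: find(1) -> no change; set of 1 is {1, 10}
Step 16: find(7) -> no change; set of 7 is {3, 7}
Step 17: find(11) -> no change; set of 11 is {2, 4, 6, 11}
Component of 11: {2, 4, 6, 11}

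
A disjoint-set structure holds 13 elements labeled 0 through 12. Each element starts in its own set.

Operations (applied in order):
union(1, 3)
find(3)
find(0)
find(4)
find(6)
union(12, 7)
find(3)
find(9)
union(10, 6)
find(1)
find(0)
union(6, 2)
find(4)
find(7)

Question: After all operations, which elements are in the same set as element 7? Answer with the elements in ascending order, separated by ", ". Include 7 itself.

Answer: 7, 12

Derivation:
Step 1: union(1, 3) -> merged; set of 1 now {1, 3}
Step 2: find(3) -> no change; set of 3 is {1, 3}
Step 3: find(0) -> no change; set of 0 is {0}
Step 4: find(4) -> no change; set of 4 is {4}
Step 5: find(6) -> no change; set of 6 is {6}
Step 6: union(12, 7) -> merged; set of 12 now {7, 12}
Step 7: find(3) -> no change; set of 3 is {1, 3}
Step 8: find(9) -> no change; set of 9 is {9}
Step 9: union(10, 6) -> merged; set of 10 now {6, 10}
Step 10: find(1) -> no change; set of 1 is {1, 3}
Step 11: find(0) -> no change; set of 0 is {0}
Step 12: union(6, 2) -> merged; set of 6 now {2, 6, 10}
Step 13: find(4) -> no change; set of 4 is {4}
Step 14: find(7) -> no change; set of 7 is {7, 12}
Component of 7: {7, 12}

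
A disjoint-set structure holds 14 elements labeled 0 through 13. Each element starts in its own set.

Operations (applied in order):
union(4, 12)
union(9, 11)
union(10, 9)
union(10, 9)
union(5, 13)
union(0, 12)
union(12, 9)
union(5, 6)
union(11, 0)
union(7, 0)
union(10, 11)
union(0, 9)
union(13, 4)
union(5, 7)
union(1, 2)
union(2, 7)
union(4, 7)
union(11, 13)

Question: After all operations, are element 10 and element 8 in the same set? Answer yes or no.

Step 1: union(4, 12) -> merged; set of 4 now {4, 12}
Step 2: union(9, 11) -> merged; set of 9 now {9, 11}
Step 3: union(10, 9) -> merged; set of 10 now {9, 10, 11}
Step 4: union(10, 9) -> already same set; set of 10 now {9, 10, 11}
Step 5: union(5, 13) -> merged; set of 5 now {5, 13}
Step 6: union(0, 12) -> merged; set of 0 now {0, 4, 12}
Step 7: union(12, 9) -> merged; set of 12 now {0, 4, 9, 10, 11, 12}
Step 8: union(5, 6) -> merged; set of 5 now {5, 6, 13}
Step 9: union(11, 0) -> already same set; set of 11 now {0, 4, 9, 10, 11, 12}
Step 10: union(7, 0) -> merged; set of 7 now {0, 4, 7, 9, 10, 11, 12}
Step 11: union(10, 11) -> already same set; set of 10 now {0, 4, 7, 9, 10, 11, 12}
Step 12: union(0, 9) -> already same set; set of 0 now {0, 4, 7, 9, 10, 11, 12}
Step 13: union(13, 4) -> merged; set of 13 now {0, 4, 5, 6, 7, 9, 10, 11, 12, 13}
Step 14: union(5, 7) -> already same set; set of 5 now {0, 4, 5, 6, 7, 9, 10, 11, 12, 13}
Step 15: union(1, 2) -> merged; set of 1 now {1, 2}
Step 16: union(2, 7) -> merged; set of 2 now {0, 1, 2, 4, 5, 6, 7, 9, 10, 11, 12, 13}
Step 17: union(4, 7) -> already same set; set of 4 now {0, 1, 2, 4, 5, 6, 7, 9, 10, 11, 12, 13}
Step 18: union(11, 13) -> already same set; set of 11 now {0, 1, 2, 4, 5, 6, 7, 9, 10, 11, 12, 13}
Set of 10: {0, 1, 2, 4, 5, 6, 7, 9, 10, 11, 12, 13}; 8 is not a member.

Answer: no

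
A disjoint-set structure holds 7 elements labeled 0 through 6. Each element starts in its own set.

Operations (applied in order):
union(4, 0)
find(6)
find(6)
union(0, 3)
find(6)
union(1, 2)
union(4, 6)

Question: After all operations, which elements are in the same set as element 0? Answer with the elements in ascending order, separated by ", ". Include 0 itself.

Step 1: union(4, 0) -> merged; set of 4 now {0, 4}
Step 2: find(6) -> no change; set of 6 is {6}
Step 3: find(6) -> no change; set of 6 is {6}
Step 4: union(0, 3) -> merged; set of 0 now {0, 3, 4}
Step 5: find(6) -> no change; set of 6 is {6}
Step 6: union(1, 2) -> merged; set of 1 now {1, 2}
Step 7: union(4, 6) -> merged; set of 4 now {0, 3, 4, 6}
Component of 0: {0, 3, 4, 6}

Answer: 0, 3, 4, 6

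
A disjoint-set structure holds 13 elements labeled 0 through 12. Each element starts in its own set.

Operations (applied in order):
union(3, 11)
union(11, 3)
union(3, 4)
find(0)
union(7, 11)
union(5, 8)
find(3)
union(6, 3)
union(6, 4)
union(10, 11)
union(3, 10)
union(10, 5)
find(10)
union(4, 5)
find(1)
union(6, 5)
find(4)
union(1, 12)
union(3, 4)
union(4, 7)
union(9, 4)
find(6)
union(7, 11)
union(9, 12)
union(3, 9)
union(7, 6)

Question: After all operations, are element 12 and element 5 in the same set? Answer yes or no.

Step 1: union(3, 11) -> merged; set of 3 now {3, 11}
Step 2: union(11, 3) -> already same set; set of 11 now {3, 11}
Step 3: union(3, 4) -> merged; set of 3 now {3, 4, 11}
Step 4: find(0) -> no change; set of 0 is {0}
Step 5: union(7, 11) -> merged; set of 7 now {3, 4, 7, 11}
Step 6: union(5, 8) -> merged; set of 5 now {5, 8}
Step 7: find(3) -> no change; set of 3 is {3, 4, 7, 11}
Step 8: union(6, 3) -> merged; set of 6 now {3, 4, 6, 7, 11}
Step 9: union(6, 4) -> already same set; set of 6 now {3, 4, 6, 7, 11}
Step 10: union(10, 11) -> merged; set of 10 now {3, 4, 6, 7, 10, 11}
Step 11: union(3, 10) -> already same set; set of 3 now {3, 4, 6, 7, 10, 11}
Step 12: union(10, 5) -> merged; set of 10 now {3, 4, 5, 6, 7, 8, 10, 11}
Step 13: find(10) -> no change; set of 10 is {3, 4, 5, 6, 7, 8, 10, 11}
Step 14: union(4, 5) -> already same set; set of 4 now {3, 4, 5, 6, 7, 8, 10, 11}
Step 15: find(1) -> no change; set of 1 is {1}
Step 16: union(6, 5) -> already same set; set of 6 now {3, 4, 5, 6, 7, 8, 10, 11}
Step 17: find(4) -> no change; set of 4 is {3, 4, 5, 6, 7, 8, 10, 11}
Step 18: union(1, 12) -> merged; set of 1 now {1, 12}
Step 19: union(3, 4) -> already same set; set of 3 now {3, 4, 5, 6, 7, 8, 10, 11}
Step 20: union(4, 7) -> already same set; set of 4 now {3, 4, 5, 6, 7, 8, 10, 11}
Step 21: union(9, 4) -> merged; set of 9 now {3, 4, 5, 6, 7, 8, 9, 10, 11}
Step 22: find(6) -> no change; set of 6 is {3, 4, 5, 6, 7, 8, 9, 10, 11}
Step 23: union(7, 11) -> already same set; set of 7 now {3, 4, 5, 6, 7, 8, 9, 10, 11}
Step 24: union(9, 12) -> merged; set of 9 now {1, 3, 4, 5, 6, 7, 8, 9, 10, 11, 12}
Step 25: union(3, 9) -> already same set; set of 3 now {1, 3, 4, 5, 6, 7, 8, 9, 10, 11, 12}
Step 26: union(7, 6) -> already same set; set of 7 now {1, 3, 4, 5, 6, 7, 8, 9, 10, 11, 12}
Set of 12: {1, 3, 4, 5, 6, 7, 8, 9, 10, 11, 12}; 5 is a member.

Answer: yes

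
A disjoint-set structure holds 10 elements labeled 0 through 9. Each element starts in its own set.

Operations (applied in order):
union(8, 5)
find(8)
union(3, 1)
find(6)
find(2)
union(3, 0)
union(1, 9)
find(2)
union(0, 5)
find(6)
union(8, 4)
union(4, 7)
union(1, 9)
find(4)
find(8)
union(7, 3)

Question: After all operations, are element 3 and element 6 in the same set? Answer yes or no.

Answer: no

Derivation:
Step 1: union(8, 5) -> merged; set of 8 now {5, 8}
Step 2: find(8) -> no change; set of 8 is {5, 8}
Step 3: union(3, 1) -> merged; set of 3 now {1, 3}
Step 4: find(6) -> no change; set of 6 is {6}
Step 5: find(2) -> no change; set of 2 is {2}
Step 6: union(3, 0) -> merged; set of 3 now {0, 1, 3}
Step 7: union(1, 9) -> merged; set of 1 now {0, 1, 3, 9}
Step 8: find(2) -> no change; set of 2 is {2}
Step 9: union(0, 5) -> merged; set of 0 now {0, 1, 3, 5, 8, 9}
Step 10: find(6) -> no change; set of 6 is {6}
Step 11: union(8, 4) -> merged; set of 8 now {0, 1, 3, 4, 5, 8, 9}
Step 12: union(4, 7) -> merged; set of 4 now {0, 1, 3, 4, 5, 7, 8, 9}
Step 13: union(1, 9) -> already same set; set of 1 now {0, 1, 3, 4, 5, 7, 8, 9}
Step 14: find(4) -> no change; set of 4 is {0, 1, 3, 4, 5, 7, 8, 9}
Step 15: find(8) -> no change; set of 8 is {0, 1, 3, 4, 5, 7, 8, 9}
Step 16: union(7, 3) -> already same set; set of 7 now {0, 1, 3, 4, 5, 7, 8, 9}
Set of 3: {0, 1, 3, 4, 5, 7, 8, 9}; 6 is not a member.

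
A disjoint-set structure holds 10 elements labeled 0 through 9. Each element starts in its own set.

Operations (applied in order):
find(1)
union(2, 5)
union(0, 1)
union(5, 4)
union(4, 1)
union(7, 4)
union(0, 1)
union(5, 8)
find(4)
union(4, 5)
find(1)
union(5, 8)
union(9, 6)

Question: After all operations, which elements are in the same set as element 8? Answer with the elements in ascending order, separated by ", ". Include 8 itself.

Step 1: find(1) -> no change; set of 1 is {1}
Step 2: union(2, 5) -> merged; set of 2 now {2, 5}
Step 3: union(0, 1) -> merged; set of 0 now {0, 1}
Step 4: union(5, 4) -> merged; set of 5 now {2, 4, 5}
Step 5: union(4, 1) -> merged; set of 4 now {0, 1, 2, 4, 5}
Step 6: union(7, 4) -> merged; set of 7 now {0, 1, 2, 4, 5, 7}
Step 7: union(0, 1) -> already same set; set of 0 now {0, 1, 2, 4, 5, 7}
Step 8: union(5, 8) -> merged; set of 5 now {0, 1, 2, 4, 5, 7, 8}
Step 9: find(4) -> no change; set of 4 is {0, 1, 2, 4, 5, 7, 8}
Step 10: union(4, 5) -> already same set; set of 4 now {0, 1, 2, 4, 5, 7, 8}
Step 11: find(1) -> no change; set of 1 is {0, 1, 2, 4, 5, 7, 8}
Step 12: union(5, 8) -> already same set; set of 5 now {0, 1, 2, 4, 5, 7, 8}
Step 13: union(9, 6) -> merged; set of 9 now {6, 9}
Component of 8: {0, 1, 2, 4, 5, 7, 8}

Answer: 0, 1, 2, 4, 5, 7, 8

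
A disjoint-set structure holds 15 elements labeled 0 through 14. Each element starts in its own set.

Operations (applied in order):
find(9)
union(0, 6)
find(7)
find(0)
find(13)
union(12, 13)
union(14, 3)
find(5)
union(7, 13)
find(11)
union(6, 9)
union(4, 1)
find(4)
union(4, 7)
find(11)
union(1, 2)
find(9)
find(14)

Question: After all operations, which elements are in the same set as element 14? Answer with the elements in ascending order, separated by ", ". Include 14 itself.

Step 1: find(9) -> no change; set of 9 is {9}
Step 2: union(0, 6) -> merged; set of 0 now {0, 6}
Step 3: find(7) -> no change; set of 7 is {7}
Step 4: find(0) -> no change; set of 0 is {0, 6}
Step 5: find(13) -> no change; set of 13 is {13}
Step 6: union(12, 13) -> merged; set of 12 now {12, 13}
Step 7: union(14, 3) -> merged; set of 14 now {3, 14}
Step 8: find(5) -> no change; set of 5 is {5}
Step 9: union(7, 13) -> merged; set of 7 now {7, 12, 13}
Step 10: find(11) -> no change; set of 11 is {11}
Step 11: union(6, 9) -> merged; set of 6 now {0, 6, 9}
Step 12: union(4, 1) -> merged; set of 4 now {1, 4}
Step 13: find(4) -> no change; set of 4 is {1, 4}
Step 14: union(4, 7) -> merged; set of 4 now {1, 4, 7, 12, 13}
Step 15: find(11) -> no change; set of 11 is {11}
Step 16: union(1, 2) -> merged; set of 1 now {1, 2, 4, 7, 12, 13}
Step 17: find(9) -> no change; set of 9 is {0, 6, 9}
Step 18: find(14) -> no change; set of 14 is {3, 14}
Component of 14: {3, 14}

Answer: 3, 14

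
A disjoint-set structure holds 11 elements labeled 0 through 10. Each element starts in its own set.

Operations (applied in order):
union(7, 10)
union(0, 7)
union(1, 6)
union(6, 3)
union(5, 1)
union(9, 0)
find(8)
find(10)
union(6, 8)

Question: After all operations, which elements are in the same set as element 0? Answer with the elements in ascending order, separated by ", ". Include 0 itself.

Step 1: union(7, 10) -> merged; set of 7 now {7, 10}
Step 2: union(0, 7) -> merged; set of 0 now {0, 7, 10}
Step 3: union(1, 6) -> merged; set of 1 now {1, 6}
Step 4: union(6, 3) -> merged; set of 6 now {1, 3, 6}
Step 5: union(5, 1) -> merged; set of 5 now {1, 3, 5, 6}
Step 6: union(9, 0) -> merged; set of 9 now {0, 7, 9, 10}
Step 7: find(8) -> no change; set of 8 is {8}
Step 8: find(10) -> no change; set of 10 is {0, 7, 9, 10}
Step 9: union(6, 8) -> merged; set of 6 now {1, 3, 5, 6, 8}
Component of 0: {0, 7, 9, 10}

Answer: 0, 7, 9, 10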